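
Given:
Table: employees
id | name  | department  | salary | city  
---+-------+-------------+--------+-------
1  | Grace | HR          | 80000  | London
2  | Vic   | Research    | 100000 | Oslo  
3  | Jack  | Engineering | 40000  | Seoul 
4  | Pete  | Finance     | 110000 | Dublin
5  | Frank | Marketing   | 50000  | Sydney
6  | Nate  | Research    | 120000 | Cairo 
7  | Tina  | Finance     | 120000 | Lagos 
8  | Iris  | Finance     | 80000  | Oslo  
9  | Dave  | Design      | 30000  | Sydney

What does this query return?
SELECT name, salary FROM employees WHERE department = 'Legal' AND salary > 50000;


Filtering: department = 'Legal' AND salary > 50000
Matching: 0 rows

Empty result set (0 rows)


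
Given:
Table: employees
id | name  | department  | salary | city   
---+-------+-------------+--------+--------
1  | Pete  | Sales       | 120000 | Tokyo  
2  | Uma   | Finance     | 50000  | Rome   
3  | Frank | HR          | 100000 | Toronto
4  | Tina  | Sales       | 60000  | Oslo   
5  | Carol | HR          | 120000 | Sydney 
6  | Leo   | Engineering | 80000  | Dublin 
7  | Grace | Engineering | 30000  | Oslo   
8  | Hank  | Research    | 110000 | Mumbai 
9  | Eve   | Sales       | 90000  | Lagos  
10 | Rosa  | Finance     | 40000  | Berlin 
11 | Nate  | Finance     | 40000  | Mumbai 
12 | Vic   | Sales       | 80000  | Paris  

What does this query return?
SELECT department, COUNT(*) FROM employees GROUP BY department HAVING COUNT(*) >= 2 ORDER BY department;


Groups with count >= 2:
  Engineering: 2 -> PASS
  Finance: 3 -> PASS
  HR: 2 -> PASS
  Sales: 4 -> PASS
  Research: 1 -> filtered out


4 groups:
Engineering, 2
Finance, 3
HR, 2
Sales, 4


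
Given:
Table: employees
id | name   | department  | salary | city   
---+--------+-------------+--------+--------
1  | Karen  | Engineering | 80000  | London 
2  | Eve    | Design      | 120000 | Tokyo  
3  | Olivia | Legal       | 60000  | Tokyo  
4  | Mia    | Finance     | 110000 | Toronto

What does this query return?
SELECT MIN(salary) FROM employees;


Salaries: 80000, 120000, 60000, 110000
MIN = 60000

60000


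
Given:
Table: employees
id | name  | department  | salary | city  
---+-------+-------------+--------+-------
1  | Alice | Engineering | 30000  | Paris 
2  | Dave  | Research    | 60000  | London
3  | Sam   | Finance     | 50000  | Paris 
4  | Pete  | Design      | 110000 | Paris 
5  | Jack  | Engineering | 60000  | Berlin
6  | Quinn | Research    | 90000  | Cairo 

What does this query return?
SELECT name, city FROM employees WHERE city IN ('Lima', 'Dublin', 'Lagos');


Filtering: city IN ('Lima', 'Dublin', 'Lagos')
Matching: 0 rows

Empty result set (0 rows)


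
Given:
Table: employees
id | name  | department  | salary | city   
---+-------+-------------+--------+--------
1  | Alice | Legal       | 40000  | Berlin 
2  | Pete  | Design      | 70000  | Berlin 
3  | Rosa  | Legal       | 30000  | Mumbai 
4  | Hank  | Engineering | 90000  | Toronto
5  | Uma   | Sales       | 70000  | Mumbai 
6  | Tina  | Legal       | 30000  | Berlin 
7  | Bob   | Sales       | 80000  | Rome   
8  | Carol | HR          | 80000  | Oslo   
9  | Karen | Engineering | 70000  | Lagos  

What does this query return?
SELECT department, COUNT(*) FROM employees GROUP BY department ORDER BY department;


Assigning each row to its department group:
  Alice -> Legal
  Pete -> Design
  Rosa -> Legal
  Hank -> Engineering
  Uma -> Sales
  Tina -> Legal
  Bob -> Sales
  Carol -> HR
  Karen -> Engineering


5 groups:
Design, 1
Engineering, 2
HR, 1
Legal, 3
Sales, 2


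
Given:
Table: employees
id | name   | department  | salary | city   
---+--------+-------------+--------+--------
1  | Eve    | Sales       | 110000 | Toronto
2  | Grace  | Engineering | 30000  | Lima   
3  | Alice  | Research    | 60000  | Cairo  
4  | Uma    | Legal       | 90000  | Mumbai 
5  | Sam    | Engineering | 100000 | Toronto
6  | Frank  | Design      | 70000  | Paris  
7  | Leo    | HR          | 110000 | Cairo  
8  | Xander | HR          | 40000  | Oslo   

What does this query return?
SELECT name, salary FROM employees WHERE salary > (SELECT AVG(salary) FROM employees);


Subquery: AVG(salary) = 76250.0
Filtering: salary > 76250.0
  Eve (110000) -> MATCH
  Uma (90000) -> MATCH
  Sam (100000) -> MATCH
  Leo (110000) -> MATCH


4 rows:
Eve, 110000
Uma, 90000
Sam, 100000
Leo, 110000


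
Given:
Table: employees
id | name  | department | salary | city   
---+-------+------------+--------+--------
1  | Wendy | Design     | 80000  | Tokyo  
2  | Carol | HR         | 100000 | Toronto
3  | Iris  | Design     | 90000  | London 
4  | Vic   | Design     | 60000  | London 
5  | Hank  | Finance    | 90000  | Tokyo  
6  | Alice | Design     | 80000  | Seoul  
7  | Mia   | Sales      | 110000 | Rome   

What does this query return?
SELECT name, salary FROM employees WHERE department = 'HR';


Filtering: department = 'HR'
Matching rows: 1

1 rows:
Carol, 100000


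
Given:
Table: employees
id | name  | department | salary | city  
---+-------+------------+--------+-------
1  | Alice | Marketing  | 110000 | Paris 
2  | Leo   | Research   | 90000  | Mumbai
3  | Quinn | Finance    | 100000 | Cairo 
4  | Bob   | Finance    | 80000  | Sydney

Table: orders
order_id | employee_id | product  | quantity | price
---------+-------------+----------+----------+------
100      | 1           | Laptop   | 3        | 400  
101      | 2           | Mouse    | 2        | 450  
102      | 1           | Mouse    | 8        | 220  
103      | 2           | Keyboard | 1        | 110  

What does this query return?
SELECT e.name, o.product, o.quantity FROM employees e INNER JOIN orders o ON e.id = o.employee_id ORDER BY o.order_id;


Joining employees.id = orders.employee_id:
  employee Alice (id=1) -> order Laptop
  employee Leo (id=2) -> order Mouse
  employee Alice (id=1) -> order Mouse
  employee Leo (id=2) -> order Keyboard


4 rows:
Alice, Laptop, 3
Leo, Mouse, 2
Alice, Mouse, 8
Leo, Keyboard, 1


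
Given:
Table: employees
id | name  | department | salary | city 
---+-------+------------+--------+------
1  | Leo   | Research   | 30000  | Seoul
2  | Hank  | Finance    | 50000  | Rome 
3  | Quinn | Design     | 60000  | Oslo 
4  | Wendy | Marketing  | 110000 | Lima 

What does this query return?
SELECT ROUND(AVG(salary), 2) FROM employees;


SUM(salary) = 250000
COUNT = 4
ROUND(AVG, 2) = ROUND(250000 / 4, 2) = 62500.0

62500.0


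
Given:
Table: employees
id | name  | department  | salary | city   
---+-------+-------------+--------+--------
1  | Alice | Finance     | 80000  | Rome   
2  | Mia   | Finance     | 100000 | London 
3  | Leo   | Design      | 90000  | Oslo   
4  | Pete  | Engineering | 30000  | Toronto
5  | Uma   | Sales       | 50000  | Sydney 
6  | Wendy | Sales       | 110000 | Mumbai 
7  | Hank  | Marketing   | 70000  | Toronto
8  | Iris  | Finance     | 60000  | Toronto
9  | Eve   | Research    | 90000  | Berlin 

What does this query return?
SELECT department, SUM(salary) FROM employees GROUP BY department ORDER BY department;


Summing salary within each department:
  Design: 90000 = 90000
  Engineering: 30000 = 30000
  Finance: 80000 + 100000 + 60000 = 240000
  Marketing: 70000 = 70000
  Research: 90000 = 90000
  Sales: 50000 + 110000 = 160000


6 groups:
Design, 90000
Engineering, 30000
Finance, 240000
Marketing, 70000
Research, 90000
Sales, 160000


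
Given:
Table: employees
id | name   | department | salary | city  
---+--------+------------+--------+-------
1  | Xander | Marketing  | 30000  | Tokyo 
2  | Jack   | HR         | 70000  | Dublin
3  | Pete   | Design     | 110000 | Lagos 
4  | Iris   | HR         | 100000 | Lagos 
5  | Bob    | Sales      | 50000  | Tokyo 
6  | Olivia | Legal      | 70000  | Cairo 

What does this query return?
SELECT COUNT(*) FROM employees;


COUNT(*) counts all rows

6


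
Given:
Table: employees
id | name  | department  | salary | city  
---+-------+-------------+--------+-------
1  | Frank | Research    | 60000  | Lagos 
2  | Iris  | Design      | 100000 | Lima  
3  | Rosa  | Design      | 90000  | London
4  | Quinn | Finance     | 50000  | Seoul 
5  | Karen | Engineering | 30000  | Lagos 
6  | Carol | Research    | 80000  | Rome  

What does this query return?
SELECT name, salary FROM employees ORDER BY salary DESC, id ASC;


Sorting by salary DESC, then id ASC for ties

6 rows:
Iris, 100000
Rosa, 90000
Carol, 80000
Frank, 60000
Quinn, 50000
Karen, 30000


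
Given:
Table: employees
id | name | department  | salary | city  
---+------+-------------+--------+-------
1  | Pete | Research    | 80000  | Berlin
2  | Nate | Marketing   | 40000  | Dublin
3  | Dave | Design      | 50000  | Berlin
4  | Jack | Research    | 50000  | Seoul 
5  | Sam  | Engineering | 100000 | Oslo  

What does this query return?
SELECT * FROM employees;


SELECT * returns all 5 rows with all columns

5 rows:
1, Pete, Research, 80000, Berlin
2, Nate, Marketing, 40000, Dublin
3, Dave, Design, 50000, Berlin
4, Jack, Research, 50000, Seoul
5, Sam, Engineering, 100000, Oslo


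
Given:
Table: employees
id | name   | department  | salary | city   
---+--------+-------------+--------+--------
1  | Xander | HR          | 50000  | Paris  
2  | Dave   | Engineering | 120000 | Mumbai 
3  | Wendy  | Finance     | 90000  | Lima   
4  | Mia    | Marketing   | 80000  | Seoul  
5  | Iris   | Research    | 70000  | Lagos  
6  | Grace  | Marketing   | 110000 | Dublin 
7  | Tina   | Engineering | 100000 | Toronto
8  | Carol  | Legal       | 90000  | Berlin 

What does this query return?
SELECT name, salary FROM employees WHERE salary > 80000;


Filtering: salary > 80000
Matching: 5 rows

5 rows:
Dave, 120000
Wendy, 90000
Grace, 110000
Tina, 100000
Carol, 90000


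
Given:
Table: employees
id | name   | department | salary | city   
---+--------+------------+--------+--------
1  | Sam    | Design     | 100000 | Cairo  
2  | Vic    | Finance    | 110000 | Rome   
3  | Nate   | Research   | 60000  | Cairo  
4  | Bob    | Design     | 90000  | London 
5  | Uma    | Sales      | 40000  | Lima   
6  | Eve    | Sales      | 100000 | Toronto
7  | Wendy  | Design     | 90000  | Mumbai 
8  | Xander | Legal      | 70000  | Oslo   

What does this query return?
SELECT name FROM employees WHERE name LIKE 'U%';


LIKE 'U%' matches names starting with 'U'
Matching: 1

1 rows:
Uma


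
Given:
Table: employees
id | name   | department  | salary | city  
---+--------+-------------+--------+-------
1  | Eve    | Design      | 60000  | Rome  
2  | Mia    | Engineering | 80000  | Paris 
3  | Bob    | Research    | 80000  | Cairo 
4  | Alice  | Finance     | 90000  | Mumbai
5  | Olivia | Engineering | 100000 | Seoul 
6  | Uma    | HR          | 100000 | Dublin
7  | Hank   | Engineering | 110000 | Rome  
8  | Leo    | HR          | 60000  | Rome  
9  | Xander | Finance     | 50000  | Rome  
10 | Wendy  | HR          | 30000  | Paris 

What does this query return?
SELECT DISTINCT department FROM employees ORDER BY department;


All 'department' values (row order): Design, Engineering, Research, Finance, Engineering, HR, Engineering, HR, Finance, HR
Removing duplicates leaves 5 unique value(s).

5 values:
Design
Engineering
Finance
HR
Research


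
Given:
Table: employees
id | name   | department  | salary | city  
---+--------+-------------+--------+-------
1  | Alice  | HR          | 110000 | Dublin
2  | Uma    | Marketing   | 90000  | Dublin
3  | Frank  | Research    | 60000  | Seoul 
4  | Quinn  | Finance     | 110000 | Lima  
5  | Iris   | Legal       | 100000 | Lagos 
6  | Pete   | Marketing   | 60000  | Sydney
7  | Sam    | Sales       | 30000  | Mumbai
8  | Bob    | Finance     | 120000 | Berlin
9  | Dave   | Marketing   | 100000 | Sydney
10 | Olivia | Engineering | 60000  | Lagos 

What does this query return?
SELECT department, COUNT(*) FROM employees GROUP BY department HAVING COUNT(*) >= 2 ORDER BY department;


Groups with count >= 2:
  Finance: 2 -> PASS
  Marketing: 3 -> PASS
  Engineering: 1 -> filtered out
  HR: 1 -> filtered out
  Legal: 1 -> filtered out
  Research: 1 -> filtered out
  Sales: 1 -> filtered out


2 groups:
Finance, 2
Marketing, 3


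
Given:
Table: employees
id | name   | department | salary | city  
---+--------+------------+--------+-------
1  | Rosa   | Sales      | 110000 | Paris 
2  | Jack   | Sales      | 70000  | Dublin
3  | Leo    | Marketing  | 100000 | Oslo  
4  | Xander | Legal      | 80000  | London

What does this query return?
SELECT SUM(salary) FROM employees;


SUM(salary) = 110000 + 70000 + 100000 + 80000 = 360000

360000


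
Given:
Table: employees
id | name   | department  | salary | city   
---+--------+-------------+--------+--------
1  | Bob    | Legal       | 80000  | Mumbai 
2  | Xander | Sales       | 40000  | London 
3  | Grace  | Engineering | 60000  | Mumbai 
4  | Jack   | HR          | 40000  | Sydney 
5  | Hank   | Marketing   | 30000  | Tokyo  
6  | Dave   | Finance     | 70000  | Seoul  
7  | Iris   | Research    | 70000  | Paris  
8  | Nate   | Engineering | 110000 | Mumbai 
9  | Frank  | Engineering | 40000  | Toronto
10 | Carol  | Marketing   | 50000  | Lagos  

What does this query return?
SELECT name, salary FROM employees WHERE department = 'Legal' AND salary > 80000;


Filtering: department = 'Legal' AND salary > 80000
Matching: 0 rows

Empty result set (0 rows)


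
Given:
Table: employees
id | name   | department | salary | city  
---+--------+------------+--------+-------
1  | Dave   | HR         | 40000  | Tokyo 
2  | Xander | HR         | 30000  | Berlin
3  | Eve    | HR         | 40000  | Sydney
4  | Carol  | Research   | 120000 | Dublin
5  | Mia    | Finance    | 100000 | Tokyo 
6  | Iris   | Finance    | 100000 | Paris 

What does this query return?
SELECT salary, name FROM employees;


Projecting columns: salary, name

6 rows:
40000, Dave
30000, Xander
40000, Eve
120000, Carol
100000, Mia
100000, Iris


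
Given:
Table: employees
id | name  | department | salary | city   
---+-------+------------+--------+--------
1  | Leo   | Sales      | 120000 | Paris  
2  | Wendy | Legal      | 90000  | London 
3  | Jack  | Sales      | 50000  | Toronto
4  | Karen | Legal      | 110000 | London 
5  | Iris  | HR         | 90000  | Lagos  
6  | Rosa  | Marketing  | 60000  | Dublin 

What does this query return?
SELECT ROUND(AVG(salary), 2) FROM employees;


SUM(salary) = 520000
COUNT = 6
ROUND(AVG, 2) = ROUND(520000 / 6, 2) = 86666.67

86666.67


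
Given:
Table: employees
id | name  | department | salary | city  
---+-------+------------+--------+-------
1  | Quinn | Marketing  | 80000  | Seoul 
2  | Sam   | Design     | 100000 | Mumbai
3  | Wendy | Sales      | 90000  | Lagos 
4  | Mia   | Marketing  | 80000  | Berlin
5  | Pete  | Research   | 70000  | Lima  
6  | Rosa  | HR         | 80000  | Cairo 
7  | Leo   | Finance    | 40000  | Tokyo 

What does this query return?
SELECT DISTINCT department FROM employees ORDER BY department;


All 'department' values (row order): Marketing, Design, Sales, Marketing, Research, HR, Finance
Removing duplicates leaves 6 unique value(s).

6 values:
Design
Finance
HR
Marketing
Research
Sales


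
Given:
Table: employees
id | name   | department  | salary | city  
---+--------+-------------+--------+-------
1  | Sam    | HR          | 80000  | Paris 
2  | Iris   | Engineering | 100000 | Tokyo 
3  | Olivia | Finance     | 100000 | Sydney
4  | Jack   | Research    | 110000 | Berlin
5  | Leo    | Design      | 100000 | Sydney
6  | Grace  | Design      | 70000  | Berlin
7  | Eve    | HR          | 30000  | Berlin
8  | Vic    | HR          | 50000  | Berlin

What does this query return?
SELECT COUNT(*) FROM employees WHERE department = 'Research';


Counting rows where department = 'Research'
  Jack -> MATCH


1


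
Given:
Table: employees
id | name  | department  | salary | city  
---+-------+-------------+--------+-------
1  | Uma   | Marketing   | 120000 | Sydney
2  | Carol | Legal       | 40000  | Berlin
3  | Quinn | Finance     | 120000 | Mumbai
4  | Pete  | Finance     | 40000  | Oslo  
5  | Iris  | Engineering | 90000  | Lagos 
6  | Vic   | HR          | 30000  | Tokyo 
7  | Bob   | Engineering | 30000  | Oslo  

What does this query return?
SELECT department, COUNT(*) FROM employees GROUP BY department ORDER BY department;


Assigning each row to its department group:
  Uma -> Marketing
  Carol -> Legal
  Quinn -> Finance
  Pete -> Finance
  Iris -> Engineering
  Vic -> HR
  Bob -> Engineering


5 groups:
Engineering, 2
Finance, 2
HR, 1
Legal, 1
Marketing, 1


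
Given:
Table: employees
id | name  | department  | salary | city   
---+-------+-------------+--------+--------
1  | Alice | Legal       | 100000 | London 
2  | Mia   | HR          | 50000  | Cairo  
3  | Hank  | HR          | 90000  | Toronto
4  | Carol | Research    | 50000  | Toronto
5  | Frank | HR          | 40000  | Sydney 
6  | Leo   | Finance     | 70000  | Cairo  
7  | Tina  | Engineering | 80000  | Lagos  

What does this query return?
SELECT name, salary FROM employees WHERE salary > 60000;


Filtering: salary > 60000
Matching: 4 rows

4 rows:
Alice, 100000
Hank, 90000
Leo, 70000
Tina, 80000


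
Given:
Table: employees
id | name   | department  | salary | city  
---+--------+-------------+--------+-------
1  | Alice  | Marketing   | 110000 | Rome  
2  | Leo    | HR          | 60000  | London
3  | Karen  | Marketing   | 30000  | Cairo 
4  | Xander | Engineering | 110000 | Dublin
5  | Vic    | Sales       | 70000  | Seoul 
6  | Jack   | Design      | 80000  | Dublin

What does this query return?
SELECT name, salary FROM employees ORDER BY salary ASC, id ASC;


Sorting by salary ASC, then id ASC for ties

6 rows:
Karen, 30000
Leo, 60000
Vic, 70000
Jack, 80000
Alice, 110000
Xander, 110000


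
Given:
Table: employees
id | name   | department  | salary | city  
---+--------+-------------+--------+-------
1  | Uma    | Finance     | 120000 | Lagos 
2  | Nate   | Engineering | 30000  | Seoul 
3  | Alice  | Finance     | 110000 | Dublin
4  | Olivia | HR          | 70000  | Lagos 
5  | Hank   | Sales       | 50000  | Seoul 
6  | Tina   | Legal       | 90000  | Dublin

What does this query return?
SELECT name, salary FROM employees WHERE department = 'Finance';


Filtering: department = 'Finance'
Matching rows: 2

2 rows:
Uma, 120000
Alice, 110000


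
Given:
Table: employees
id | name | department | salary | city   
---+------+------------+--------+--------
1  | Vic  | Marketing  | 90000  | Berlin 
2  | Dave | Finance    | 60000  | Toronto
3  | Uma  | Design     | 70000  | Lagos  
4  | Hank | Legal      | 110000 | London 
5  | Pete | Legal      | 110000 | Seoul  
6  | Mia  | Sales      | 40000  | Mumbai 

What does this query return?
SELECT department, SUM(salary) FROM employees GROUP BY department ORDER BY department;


Summing salary within each department:
  Design: 70000 = 70000
  Finance: 60000 = 60000
  Legal: 110000 + 110000 = 220000
  Marketing: 90000 = 90000
  Sales: 40000 = 40000


5 groups:
Design, 70000
Finance, 60000
Legal, 220000
Marketing, 90000
Sales, 40000


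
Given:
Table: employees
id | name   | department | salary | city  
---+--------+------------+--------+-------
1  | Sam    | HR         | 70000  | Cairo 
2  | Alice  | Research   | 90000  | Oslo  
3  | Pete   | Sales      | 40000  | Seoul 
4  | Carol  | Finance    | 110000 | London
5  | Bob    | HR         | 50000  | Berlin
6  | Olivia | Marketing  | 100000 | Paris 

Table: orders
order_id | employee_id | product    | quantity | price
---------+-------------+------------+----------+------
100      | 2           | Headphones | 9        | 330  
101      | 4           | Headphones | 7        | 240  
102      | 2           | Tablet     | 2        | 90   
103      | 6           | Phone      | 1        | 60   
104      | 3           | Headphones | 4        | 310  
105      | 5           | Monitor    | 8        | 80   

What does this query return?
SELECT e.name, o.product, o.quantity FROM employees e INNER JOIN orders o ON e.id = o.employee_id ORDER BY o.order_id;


Joining employees.id = orders.employee_id:
  employee Alice (id=2) -> order Headphones
  employee Carol (id=4) -> order Headphones
  employee Alice (id=2) -> order Tablet
  employee Olivia (id=6) -> order Phone
  employee Pete (id=3) -> order Headphones
  employee Bob (id=5) -> order Monitor


6 rows:
Alice, Headphones, 9
Carol, Headphones, 7
Alice, Tablet, 2
Olivia, Phone, 1
Pete, Headphones, 4
Bob, Monitor, 8


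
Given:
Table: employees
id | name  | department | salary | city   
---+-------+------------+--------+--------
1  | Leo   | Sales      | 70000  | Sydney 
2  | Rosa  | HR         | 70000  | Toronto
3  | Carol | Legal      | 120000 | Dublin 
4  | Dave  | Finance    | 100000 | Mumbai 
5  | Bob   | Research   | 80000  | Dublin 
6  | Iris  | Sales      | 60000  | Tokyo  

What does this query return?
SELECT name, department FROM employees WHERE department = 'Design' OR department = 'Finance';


Filtering: department = 'Design' OR 'Finance'
Matching: 1 rows

1 rows:
Dave, Finance


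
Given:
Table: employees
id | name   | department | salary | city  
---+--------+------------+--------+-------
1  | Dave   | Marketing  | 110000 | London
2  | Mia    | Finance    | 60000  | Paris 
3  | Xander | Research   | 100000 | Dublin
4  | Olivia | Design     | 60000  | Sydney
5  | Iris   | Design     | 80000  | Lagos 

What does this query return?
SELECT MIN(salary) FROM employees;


Salaries: 110000, 60000, 100000, 60000, 80000
MIN = 60000

60000


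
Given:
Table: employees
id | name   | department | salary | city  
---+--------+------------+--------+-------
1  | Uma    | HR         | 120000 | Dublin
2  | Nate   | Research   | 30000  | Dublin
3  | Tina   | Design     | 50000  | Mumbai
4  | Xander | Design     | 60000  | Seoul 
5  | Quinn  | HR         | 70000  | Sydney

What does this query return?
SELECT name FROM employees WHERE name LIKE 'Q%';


LIKE 'Q%' matches names starting with 'Q'
Matching: 1

1 rows:
Quinn


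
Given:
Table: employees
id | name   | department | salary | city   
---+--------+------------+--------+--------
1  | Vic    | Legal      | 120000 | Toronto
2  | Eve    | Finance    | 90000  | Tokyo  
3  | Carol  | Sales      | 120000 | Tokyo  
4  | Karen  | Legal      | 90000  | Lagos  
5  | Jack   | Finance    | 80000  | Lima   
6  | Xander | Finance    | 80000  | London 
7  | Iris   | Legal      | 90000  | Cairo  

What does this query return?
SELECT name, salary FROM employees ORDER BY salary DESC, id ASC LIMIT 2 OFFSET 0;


Sort by salary DESC (id ASC tiebreak), then skip 0 and take 2
Rows 1 through 2

2 rows:
Vic, 120000
Carol, 120000


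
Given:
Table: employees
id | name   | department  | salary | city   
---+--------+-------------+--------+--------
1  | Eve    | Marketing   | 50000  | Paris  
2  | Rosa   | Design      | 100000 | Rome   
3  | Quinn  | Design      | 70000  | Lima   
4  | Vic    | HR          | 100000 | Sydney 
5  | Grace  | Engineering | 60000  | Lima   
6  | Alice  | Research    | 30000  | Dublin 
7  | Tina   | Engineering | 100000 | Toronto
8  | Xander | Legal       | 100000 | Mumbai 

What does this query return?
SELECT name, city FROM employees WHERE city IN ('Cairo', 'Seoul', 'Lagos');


Filtering: city IN ('Cairo', 'Seoul', 'Lagos')
Matching: 0 rows

Empty result set (0 rows)


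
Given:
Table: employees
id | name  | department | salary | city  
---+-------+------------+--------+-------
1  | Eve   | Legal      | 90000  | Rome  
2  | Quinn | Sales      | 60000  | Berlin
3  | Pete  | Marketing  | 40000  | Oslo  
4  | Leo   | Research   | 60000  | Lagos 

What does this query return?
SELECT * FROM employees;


SELECT * returns all 4 rows with all columns

4 rows:
1, Eve, Legal, 90000, Rome
2, Quinn, Sales, 60000, Berlin
3, Pete, Marketing, 40000, Oslo
4, Leo, Research, 60000, Lagos


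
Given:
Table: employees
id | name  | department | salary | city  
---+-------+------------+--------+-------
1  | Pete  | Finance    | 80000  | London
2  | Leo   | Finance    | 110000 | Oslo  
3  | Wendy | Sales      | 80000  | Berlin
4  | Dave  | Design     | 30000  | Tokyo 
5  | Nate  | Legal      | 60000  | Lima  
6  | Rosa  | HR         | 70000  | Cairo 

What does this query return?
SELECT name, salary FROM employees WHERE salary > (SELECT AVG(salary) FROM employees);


Subquery: AVG(salary) = 71666.67
Filtering: salary > 71666.67
  Pete (80000) -> MATCH
  Leo (110000) -> MATCH
  Wendy (80000) -> MATCH


3 rows:
Pete, 80000
Leo, 110000
Wendy, 80000


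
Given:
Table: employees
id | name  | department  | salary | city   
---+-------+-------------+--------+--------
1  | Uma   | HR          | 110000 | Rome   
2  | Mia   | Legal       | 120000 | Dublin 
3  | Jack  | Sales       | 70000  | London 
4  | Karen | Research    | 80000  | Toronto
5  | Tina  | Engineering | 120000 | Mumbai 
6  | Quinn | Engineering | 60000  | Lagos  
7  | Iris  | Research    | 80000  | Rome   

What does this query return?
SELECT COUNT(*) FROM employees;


COUNT(*) counts all rows

7


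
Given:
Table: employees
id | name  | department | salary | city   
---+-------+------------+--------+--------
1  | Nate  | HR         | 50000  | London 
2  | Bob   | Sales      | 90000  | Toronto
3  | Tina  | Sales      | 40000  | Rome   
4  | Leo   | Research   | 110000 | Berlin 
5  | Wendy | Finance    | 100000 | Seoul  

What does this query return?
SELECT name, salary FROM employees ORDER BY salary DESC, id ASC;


Sorting by salary DESC, then id ASC for ties

5 rows:
Leo, 110000
Wendy, 100000
Bob, 90000
Nate, 50000
Tina, 40000


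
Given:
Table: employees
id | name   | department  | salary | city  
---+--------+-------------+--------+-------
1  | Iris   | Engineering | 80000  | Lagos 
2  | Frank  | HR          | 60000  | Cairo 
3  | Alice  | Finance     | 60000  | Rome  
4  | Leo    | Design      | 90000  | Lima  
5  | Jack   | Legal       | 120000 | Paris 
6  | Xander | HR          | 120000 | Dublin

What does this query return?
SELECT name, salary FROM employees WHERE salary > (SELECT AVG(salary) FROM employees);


Subquery: AVG(salary) = 88333.33
Filtering: salary > 88333.33
  Leo (90000) -> MATCH
  Jack (120000) -> MATCH
  Xander (120000) -> MATCH


3 rows:
Leo, 90000
Jack, 120000
Xander, 120000


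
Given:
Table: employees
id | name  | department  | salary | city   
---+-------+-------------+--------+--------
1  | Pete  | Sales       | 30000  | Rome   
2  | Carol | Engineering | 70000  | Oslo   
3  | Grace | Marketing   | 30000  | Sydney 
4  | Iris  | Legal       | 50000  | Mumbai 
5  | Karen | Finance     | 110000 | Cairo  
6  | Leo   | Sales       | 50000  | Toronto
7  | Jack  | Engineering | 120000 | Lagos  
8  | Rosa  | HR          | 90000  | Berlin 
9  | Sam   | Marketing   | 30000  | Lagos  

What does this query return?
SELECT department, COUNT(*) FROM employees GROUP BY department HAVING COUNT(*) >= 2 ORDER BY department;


Groups with count >= 2:
  Engineering: 2 -> PASS
  Marketing: 2 -> PASS
  Sales: 2 -> PASS
  Finance: 1 -> filtered out
  HR: 1 -> filtered out
  Legal: 1 -> filtered out


3 groups:
Engineering, 2
Marketing, 2
Sales, 2


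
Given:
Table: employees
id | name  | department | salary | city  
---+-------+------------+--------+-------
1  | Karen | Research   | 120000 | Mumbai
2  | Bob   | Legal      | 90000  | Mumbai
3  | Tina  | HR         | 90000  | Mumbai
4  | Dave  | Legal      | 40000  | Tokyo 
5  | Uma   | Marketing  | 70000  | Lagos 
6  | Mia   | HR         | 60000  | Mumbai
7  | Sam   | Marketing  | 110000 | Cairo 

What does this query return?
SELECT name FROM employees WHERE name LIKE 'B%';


LIKE 'B%' matches names starting with 'B'
Matching: 1

1 rows:
Bob


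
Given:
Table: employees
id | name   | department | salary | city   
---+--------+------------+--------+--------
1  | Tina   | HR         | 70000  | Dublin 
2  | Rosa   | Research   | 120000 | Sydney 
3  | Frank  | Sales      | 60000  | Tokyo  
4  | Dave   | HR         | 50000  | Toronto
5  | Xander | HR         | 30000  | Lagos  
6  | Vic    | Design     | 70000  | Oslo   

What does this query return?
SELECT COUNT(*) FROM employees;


COUNT(*) counts all rows

6


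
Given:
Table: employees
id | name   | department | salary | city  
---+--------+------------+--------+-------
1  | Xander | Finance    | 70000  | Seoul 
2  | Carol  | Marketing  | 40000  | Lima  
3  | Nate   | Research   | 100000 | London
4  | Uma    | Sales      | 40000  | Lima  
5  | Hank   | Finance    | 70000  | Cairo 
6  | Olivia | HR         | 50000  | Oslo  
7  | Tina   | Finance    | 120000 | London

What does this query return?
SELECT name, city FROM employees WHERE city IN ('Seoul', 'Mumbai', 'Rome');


Filtering: city IN ('Seoul', 'Mumbai', 'Rome')
Matching: 1 rows

1 rows:
Xander, Seoul


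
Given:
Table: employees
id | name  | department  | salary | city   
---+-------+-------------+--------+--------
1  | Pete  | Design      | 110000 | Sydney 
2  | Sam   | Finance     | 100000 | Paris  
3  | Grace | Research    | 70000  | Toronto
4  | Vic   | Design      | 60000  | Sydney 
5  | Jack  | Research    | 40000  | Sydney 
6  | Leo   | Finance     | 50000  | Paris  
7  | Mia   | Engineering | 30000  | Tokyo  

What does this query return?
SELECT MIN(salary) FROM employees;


Salaries: 110000, 100000, 70000, 60000, 40000, 50000, 30000
MIN = 30000

30000


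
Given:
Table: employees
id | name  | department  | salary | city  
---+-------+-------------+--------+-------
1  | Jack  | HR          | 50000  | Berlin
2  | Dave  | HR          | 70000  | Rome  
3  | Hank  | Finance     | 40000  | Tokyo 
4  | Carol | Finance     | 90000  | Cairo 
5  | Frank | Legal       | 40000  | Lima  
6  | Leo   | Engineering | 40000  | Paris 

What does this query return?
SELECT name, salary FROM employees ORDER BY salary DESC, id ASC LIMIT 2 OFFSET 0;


Sort by salary DESC (id ASC tiebreak), then skip 0 and take 2
Rows 1 through 2

2 rows:
Carol, 90000
Dave, 70000


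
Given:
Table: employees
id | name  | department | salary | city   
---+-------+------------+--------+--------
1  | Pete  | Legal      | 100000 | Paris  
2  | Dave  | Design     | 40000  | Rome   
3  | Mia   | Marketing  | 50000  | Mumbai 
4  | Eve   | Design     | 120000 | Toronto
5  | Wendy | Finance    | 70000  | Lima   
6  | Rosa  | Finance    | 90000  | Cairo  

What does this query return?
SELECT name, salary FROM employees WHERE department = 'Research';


Filtering: department = 'Research'
Matching rows: 0

Empty result set (0 rows)


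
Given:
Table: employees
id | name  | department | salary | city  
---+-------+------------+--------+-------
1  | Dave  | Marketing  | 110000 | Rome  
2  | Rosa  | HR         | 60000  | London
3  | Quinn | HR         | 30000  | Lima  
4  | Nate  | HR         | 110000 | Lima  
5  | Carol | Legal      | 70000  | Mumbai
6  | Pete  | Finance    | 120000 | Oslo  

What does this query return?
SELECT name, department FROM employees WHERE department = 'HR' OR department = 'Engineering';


Filtering: department = 'HR' OR 'Engineering'
Matching: 3 rows

3 rows:
Rosa, HR
Quinn, HR
Nate, HR


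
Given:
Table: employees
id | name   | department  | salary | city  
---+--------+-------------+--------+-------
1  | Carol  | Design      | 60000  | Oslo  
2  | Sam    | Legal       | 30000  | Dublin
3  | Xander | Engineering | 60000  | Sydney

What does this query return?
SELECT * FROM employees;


SELECT * returns all 3 rows with all columns

3 rows:
1, Carol, Design, 60000, Oslo
2, Sam, Legal, 30000, Dublin
3, Xander, Engineering, 60000, Sydney


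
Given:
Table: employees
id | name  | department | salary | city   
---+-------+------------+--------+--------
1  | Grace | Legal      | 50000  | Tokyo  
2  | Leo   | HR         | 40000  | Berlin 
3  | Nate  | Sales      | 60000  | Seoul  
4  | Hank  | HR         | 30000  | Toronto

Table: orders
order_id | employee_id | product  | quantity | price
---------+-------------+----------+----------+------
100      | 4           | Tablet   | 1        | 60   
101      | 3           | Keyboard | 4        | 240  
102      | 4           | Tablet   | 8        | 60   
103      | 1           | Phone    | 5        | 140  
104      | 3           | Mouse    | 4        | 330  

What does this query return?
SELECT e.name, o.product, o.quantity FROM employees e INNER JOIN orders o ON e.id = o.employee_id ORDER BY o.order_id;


Joining employees.id = orders.employee_id:
  employee Hank (id=4) -> order Tablet
  employee Nate (id=3) -> order Keyboard
  employee Hank (id=4) -> order Tablet
  employee Grace (id=1) -> order Phone
  employee Nate (id=3) -> order Mouse


5 rows:
Hank, Tablet, 1
Nate, Keyboard, 4
Hank, Tablet, 8
Grace, Phone, 5
Nate, Mouse, 4


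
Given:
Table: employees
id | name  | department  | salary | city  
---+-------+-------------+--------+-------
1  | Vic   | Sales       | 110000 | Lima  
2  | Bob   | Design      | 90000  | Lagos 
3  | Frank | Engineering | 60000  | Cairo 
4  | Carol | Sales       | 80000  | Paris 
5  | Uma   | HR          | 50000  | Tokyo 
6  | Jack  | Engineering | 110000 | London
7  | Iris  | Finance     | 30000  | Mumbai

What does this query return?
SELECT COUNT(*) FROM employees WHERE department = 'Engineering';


Counting rows where department = 'Engineering'
  Frank -> MATCH
  Jack -> MATCH


2


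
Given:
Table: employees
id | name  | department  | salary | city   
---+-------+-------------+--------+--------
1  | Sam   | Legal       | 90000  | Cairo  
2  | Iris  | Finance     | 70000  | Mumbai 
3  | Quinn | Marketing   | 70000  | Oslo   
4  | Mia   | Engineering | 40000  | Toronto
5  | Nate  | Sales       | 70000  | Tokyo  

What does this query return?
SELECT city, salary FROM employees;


Projecting columns: city, salary

5 rows:
Cairo, 90000
Mumbai, 70000
Oslo, 70000
Toronto, 40000
Tokyo, 70000


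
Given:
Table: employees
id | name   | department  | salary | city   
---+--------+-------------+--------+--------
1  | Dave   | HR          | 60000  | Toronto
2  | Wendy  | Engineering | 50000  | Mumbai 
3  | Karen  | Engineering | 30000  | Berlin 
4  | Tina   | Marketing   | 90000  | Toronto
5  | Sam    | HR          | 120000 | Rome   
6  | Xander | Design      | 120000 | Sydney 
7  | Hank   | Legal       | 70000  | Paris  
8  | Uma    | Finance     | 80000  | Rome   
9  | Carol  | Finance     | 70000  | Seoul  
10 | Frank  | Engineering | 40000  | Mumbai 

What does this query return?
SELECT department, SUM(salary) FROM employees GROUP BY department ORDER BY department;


Summing salary within each department:
  Design: 120000 = 120000
  Engineering: 50000 + 30000 + 40000 = 120000
  Finance: 80000 + 70000 = 150000
  HR: 60000 + 120000 = 180000
  Legal: 70000 = 70000
  Marketing: 90000 = 90000


6 groups:
Design, 120000
Engineering, 120000
Finance, 150000
HR, 180000
Legal, 70000
Marketing, 90000


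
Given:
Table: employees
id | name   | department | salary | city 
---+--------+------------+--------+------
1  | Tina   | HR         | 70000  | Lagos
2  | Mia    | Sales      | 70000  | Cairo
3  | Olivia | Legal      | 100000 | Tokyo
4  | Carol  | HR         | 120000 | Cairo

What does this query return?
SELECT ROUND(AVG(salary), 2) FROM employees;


SUM(salary) = 360000
COUNT = 4
ROUND(AVG, 2) = ROUND(360000 / 4, 2) = 90000.0

90000.0


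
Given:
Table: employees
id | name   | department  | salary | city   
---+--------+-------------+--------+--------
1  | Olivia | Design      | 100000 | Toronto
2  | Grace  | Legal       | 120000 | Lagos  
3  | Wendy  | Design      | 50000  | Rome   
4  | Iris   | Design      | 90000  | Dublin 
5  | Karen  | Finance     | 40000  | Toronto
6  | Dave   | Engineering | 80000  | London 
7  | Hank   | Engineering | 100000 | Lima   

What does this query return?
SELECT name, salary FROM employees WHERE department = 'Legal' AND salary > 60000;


Filtering: department = 'Legal' AND salary > 60000
Matching: 1 rows

1 rows:
Grace, 120000


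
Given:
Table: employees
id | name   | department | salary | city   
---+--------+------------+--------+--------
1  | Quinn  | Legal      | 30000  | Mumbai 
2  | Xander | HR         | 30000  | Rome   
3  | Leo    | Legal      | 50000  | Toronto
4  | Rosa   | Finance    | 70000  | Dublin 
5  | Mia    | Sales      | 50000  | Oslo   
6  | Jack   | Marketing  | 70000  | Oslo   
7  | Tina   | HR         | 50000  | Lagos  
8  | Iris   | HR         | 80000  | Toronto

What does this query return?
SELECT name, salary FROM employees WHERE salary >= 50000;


Filtering: salary >= 50000
Matching: 6 rows

6 rows:
Leo, 50000
Rosa, 70000
Mia, 50000
Jack, 70000
Tina, 50000
Iris, 80000


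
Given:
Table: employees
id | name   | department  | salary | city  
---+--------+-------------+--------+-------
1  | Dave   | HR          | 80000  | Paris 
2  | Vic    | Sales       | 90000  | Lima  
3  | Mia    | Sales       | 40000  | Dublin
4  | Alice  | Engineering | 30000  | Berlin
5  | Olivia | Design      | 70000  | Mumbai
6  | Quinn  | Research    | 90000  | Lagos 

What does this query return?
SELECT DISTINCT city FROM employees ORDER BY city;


All 'city' values (row order): Paris, Lima, Dublin, Berlin, Mumbai, Lagos
Removing duplicates leaves 6 unique value(s).

6 values:
Berlin
Dublin
Lagos
Lima
Mumbai
Paris


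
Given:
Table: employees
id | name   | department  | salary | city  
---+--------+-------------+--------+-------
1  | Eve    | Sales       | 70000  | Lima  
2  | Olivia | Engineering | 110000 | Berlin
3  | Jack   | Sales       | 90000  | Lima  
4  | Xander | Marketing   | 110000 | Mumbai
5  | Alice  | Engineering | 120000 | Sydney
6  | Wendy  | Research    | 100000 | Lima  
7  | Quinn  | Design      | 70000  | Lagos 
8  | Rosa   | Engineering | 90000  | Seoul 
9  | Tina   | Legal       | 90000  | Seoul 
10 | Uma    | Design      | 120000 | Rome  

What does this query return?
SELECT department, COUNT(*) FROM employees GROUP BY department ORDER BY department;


Assigning each row to its department group:
  Eve -> Sales
  Olivia -> Engineering
  Jack -> Sales
  Xander -> Marketing
  Alice -> Engineering
  Wendy -> Research
  Quinn -> Design
  Rosa -> Engineering
  Tina -> Legal
  Uma -> Design


6 groups:
Design, 2
Engineering, 3
Legal, 1
Marketing, 1
Research, 1
Sales, 2


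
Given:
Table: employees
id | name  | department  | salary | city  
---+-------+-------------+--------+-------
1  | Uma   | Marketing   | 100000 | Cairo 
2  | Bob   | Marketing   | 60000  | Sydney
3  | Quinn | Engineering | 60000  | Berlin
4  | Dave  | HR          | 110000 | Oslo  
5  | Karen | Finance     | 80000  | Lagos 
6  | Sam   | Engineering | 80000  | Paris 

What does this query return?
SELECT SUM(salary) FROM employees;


SUM(salary) = 100000 + 60000 + 60000 + 110000 + 80000 + 80000 = 490000

490000


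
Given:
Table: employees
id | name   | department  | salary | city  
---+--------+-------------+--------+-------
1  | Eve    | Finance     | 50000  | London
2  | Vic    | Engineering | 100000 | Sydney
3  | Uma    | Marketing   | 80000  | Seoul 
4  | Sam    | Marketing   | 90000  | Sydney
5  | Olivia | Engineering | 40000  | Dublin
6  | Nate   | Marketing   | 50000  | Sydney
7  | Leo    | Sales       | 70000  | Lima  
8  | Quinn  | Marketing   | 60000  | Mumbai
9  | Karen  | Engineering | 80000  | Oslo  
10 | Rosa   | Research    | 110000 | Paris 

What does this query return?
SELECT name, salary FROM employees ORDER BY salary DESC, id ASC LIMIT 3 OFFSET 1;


Sort by salary DESC (id ASC tiebreak), then skip 1 and take 3
Rows 2 through 4

3 rows:
Vic, 100000
Sam, 90000
Uma, 80000


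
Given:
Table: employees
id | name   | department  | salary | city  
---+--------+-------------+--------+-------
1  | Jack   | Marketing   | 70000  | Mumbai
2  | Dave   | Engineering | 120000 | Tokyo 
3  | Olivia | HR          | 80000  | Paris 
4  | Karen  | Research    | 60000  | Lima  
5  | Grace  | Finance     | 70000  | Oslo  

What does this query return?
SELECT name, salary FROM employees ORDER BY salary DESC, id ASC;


Sorting by salary DESC, then id ASC for ties

5 rows:
Dave, 120000
Olivia, 80000
Jack, 70000
Grace, 70000
Karen, 60000


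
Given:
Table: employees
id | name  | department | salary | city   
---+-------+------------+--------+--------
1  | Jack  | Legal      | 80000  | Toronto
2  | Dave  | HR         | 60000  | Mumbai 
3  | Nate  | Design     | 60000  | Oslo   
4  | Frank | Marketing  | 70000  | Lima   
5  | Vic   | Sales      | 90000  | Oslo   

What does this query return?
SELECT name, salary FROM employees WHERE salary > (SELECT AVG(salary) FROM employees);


Subquery: AVG(salary) = 72000.0
Filtering: salary > 72000.0
  Jack (80000) -> MATCH
  Vic (90000) -> MATCH


2 rows:
Jack, 80000
Vic, 90000
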